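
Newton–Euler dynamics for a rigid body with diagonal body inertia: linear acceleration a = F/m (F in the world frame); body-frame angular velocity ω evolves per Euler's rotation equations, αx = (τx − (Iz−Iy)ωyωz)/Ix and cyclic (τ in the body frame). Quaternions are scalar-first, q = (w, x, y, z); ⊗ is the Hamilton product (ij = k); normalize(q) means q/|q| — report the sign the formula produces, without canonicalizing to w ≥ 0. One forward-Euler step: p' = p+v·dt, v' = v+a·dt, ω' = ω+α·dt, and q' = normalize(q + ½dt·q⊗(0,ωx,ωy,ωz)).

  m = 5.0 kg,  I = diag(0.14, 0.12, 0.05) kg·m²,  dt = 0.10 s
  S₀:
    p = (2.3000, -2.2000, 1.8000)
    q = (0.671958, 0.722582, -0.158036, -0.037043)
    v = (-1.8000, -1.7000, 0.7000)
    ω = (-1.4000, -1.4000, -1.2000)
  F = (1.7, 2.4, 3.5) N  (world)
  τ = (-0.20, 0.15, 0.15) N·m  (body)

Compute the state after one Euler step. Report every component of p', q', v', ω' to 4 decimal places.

α = I⁻¹(τ − ω×Iω) = (-0.5886, -0.0100, 3.7840)
ω + α·dt = (-1.4589, -1.4010, -0.8216)
2q̇ = q⊗(0,ω) = (0.7459128, -0.8029582, -0.0217826, -2.0392148)
q + ½dt·q⊗(0,ω), renormalized = (0.7045, 0.6779, -0.1581, -0.1381)
a = F/m = (0.3400, 0.4800, 0.7000)
p' = p + v·dt = (2.1200, -2.3700, 1.8700)
v + (F/m)dt = (-1.7660, -1.6520, 0.7700)

p' = (2.1200, -2.3700, 1.8700)
q' = (0.7045, 0.6779, -0.1581, -0.1381)
v' = (-1.7660, -1.6520, 0.7700)
ω' = (-1.4589, -1.4010, -0.8216)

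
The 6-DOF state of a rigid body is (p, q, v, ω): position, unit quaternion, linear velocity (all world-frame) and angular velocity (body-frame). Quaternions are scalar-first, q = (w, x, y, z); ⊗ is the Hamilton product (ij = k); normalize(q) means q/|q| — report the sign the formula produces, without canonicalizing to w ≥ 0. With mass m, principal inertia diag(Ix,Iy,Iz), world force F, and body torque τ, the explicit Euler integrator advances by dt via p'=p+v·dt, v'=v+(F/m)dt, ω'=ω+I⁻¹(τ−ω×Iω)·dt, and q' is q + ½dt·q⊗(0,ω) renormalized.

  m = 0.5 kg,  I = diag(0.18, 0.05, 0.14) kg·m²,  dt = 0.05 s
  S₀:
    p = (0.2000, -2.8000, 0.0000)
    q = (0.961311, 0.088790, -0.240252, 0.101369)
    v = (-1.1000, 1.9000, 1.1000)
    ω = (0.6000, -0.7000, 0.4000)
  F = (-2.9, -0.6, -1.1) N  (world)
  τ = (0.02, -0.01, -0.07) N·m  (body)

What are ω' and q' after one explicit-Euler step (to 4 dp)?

precession coupling ω×(Iω) = (-0.0252, 0.0096, 0.0546)
angular accel α = (0.2511, -0.3920, -0.8900)
new body rate ω' = (0.6126, -0.7196, 0.3555)
2q̇ = q⊗(0,ω) = (-0.2619980, 0.5516441, -0.6476123, 0.4665226)
updated quaternion q' = (0.9545, 0.1025, -0.2564, 0.1130)

ω' = (0.6126, -0.7196, 0.3555)
q' = (0.9545, 0.1025, -0.2564, 0.1130)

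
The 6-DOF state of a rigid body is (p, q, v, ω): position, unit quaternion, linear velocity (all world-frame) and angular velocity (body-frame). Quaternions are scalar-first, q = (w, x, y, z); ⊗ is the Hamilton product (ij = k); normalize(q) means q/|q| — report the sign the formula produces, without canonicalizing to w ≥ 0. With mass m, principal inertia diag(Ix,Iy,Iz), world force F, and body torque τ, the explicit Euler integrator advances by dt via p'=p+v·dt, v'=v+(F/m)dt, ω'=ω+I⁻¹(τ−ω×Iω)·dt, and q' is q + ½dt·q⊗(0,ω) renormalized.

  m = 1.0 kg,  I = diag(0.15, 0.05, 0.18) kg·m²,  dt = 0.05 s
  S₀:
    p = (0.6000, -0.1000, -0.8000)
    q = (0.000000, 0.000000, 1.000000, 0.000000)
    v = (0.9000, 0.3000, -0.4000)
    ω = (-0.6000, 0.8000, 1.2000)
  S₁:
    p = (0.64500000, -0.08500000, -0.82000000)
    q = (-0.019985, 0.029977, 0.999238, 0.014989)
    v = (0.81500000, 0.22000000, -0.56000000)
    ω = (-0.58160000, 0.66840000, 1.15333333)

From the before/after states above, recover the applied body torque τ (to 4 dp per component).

rate change Δω = (0.01840000, -0.13160000, -0.04666667)
precession coupling = (0.1248, 0.0216, 0.0480)
I·α + gyro = (0.1800, -0.1100, -0.1200)

τ = (0.1800, -0.1100, -0.1200)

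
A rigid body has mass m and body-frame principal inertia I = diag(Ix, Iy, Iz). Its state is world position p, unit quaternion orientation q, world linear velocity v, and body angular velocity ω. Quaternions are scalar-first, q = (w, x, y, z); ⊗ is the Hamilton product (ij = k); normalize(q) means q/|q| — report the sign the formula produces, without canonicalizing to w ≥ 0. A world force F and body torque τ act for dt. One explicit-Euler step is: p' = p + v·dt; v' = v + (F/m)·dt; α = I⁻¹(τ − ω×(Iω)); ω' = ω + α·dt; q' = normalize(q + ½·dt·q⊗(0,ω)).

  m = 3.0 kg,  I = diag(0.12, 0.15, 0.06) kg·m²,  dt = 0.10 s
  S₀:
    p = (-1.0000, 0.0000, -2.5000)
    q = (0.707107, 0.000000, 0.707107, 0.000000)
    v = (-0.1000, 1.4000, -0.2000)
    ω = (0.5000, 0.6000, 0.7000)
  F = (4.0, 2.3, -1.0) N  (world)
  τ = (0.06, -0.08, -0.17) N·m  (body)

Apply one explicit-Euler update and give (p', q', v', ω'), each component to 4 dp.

p' = (-1.0100, 0.1400, -2.5200)
q' = (0.6850, 0.0424, 0.7273, 0.0071)
v' = (0.0333, 1.4767, -0.2333)
ω' = (0.5815, 0.5327, 0.4017)

precession coupling ω×(Iω) = (-0.0378, 0.0210, 0.0090)
(τ − ω×Iω)/I = (0.8150, -0.6733, -2.9833)
new body rate ω' = (0.5815, 0.5327, 0.4017)
Hamilton product q⊗(0,ω) = (-0.4242642, 0.8485284, 0.4242642, 0.1414214)
updated quaternion q' = (0.6850, 0.0424, 0.7273, 0.0071)
linear accel F/m = (1.3333, 0.7667, -0.3333)
p' = p + v·dt = (-1.0100, 0.1400, -2.5200)
new velocity v' = (0.0333, 1.4767, -0.2333)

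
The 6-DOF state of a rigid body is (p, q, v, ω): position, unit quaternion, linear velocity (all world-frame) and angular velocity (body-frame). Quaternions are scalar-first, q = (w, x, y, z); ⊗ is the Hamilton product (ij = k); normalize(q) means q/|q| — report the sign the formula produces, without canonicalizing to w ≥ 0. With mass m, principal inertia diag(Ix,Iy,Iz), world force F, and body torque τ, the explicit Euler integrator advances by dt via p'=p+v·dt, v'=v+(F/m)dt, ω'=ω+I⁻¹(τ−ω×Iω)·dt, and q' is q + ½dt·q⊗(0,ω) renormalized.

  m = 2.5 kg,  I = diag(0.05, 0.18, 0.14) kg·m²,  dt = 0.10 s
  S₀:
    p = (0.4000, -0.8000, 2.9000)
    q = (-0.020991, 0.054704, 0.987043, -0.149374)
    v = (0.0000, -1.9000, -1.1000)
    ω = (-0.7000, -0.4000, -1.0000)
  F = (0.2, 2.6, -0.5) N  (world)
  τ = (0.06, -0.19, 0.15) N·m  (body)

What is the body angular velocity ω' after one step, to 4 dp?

ω' = (-0.5480, -0.4706, -0.9189)

precession coupling ω×(Iω) = (-0.0160, -0.0630, 0.0364)
(τ − ω×Iω)/I = (1.5200, -0.7056, 0.8114)
ω + α·dt = (-0.5480, -0.4706, -0.9189)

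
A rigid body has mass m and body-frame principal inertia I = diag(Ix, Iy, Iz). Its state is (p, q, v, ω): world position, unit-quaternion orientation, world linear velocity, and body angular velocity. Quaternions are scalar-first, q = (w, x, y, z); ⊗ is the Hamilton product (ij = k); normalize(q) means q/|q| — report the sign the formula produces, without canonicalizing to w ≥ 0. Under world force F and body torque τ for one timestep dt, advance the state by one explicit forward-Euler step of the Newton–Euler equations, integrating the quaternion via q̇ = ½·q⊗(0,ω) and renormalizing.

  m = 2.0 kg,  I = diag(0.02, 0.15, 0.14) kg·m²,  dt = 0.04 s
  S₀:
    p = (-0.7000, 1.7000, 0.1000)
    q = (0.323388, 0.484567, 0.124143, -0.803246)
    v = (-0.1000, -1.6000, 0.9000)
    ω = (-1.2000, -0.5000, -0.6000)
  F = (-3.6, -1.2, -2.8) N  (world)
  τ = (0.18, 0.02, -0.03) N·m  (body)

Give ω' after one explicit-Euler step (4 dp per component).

ω' = (-0.8340, -0.4716, -0.6309)

(τ − ω×Iω)/I = (9.1500, 0.7093, -0.7714)
ω + α·dt = (-0.8340, -0.4716, -0.6309)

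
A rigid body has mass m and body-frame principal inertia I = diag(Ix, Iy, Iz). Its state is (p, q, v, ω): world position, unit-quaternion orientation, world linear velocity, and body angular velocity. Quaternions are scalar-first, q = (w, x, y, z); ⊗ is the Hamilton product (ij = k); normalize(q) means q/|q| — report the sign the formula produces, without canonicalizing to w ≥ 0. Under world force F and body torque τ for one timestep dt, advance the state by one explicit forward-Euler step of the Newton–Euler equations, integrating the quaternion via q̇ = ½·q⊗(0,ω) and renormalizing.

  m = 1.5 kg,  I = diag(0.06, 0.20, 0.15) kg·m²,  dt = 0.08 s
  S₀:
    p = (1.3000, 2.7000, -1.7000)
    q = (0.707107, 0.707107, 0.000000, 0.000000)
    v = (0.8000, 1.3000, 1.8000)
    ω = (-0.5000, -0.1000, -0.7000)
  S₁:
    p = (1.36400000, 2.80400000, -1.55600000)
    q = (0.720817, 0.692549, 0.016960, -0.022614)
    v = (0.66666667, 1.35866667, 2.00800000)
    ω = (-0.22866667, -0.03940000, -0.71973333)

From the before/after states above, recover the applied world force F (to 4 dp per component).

velocity change Δv = (-0.13333333, 0.05866667, 0.20800000)
F = m·Δv/dt = (-2.5000, 1.1000, 3.9000)

F = (-2.5000, 1.1000, 3.9000)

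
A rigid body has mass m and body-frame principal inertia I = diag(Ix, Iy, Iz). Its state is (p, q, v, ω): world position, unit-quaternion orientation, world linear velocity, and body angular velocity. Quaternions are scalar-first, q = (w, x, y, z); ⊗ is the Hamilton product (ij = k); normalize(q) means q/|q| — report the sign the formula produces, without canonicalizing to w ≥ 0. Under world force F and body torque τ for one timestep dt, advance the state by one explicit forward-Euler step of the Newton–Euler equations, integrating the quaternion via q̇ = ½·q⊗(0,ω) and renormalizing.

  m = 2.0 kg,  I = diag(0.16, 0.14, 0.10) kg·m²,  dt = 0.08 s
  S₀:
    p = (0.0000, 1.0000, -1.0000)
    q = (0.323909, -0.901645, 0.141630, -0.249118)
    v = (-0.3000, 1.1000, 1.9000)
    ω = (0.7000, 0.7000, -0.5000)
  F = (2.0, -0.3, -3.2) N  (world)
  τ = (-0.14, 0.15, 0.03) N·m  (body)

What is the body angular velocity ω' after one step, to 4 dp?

precession coupling ω×(Iω) = (0.0140, -0.0210, -0.0098)
(τ − ω×Iω)/I = (-0.9625, 1.2214, 0.3980)
new body rate ω' = (0.6230, 0.7977, -0.4682)

ω' = (0.6230, 0.7977, -0.4682)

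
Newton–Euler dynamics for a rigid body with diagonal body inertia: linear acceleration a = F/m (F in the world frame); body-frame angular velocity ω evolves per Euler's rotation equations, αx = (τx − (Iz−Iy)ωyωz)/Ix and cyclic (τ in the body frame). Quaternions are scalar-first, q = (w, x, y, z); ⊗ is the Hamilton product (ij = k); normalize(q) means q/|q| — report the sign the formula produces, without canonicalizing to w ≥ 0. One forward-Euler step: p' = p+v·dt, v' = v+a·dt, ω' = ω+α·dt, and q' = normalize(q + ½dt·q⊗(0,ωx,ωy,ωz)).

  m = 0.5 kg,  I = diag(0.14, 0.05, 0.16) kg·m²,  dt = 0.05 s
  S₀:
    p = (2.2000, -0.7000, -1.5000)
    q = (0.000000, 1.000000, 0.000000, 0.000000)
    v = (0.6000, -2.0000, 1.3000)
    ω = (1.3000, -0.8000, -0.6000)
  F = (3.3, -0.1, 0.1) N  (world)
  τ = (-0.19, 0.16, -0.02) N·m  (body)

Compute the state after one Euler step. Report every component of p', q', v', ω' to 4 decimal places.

p' = (2.2300, -0.8000, -1.4350)
q' = (-0.0325, 0.9992, 0.0150, -0.0200)
v' = (0.9300, -2.0100, 1.3100)
ω' = (1.2133, -0.6556, -0.6355)

(τ − ω×Iω)/I = (-1.7343, 2.8880, -0.7100)
ω + α·dt = (1.2133, -0.6556, -0.6355)
q⊗(0,ω) = (-1.3000000, 0.0000000, 0.6000000, -0.8000000)
updated quaternion q' = (-0.0325, 0.9992, 0.0150, -0.0200)
linear accel F/m = (6.6000, -0.2000, 0.2000)
p' = p + v·dt = (2.2300, -0.8000, -1.4350)
new velocity v' = (0.9300, -2.0100, 1.3100)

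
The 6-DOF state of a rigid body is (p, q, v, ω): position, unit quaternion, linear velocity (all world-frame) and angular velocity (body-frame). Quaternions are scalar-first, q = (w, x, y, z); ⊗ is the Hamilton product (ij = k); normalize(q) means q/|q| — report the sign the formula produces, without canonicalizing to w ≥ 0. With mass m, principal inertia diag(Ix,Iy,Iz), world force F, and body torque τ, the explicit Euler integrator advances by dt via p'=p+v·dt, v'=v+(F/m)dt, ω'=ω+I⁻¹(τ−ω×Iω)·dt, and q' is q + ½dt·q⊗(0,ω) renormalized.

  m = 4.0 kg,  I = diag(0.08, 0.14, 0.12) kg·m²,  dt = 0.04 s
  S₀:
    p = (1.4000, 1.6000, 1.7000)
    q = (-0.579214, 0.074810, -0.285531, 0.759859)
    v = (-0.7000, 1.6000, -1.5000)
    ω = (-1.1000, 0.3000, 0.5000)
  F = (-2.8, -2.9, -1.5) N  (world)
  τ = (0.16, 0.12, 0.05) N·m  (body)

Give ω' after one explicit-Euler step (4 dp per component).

precession coupling ω×(Iω) = (-0.0030, 0.0220, -0.0198)
angular accel α = (2.0375, 0.7000, 0.5817)
ω' = ω + α·dt = (-1.0185, 0.3280, 0.5233)

ω' = (-1.0185, 0.3280, 0.5233)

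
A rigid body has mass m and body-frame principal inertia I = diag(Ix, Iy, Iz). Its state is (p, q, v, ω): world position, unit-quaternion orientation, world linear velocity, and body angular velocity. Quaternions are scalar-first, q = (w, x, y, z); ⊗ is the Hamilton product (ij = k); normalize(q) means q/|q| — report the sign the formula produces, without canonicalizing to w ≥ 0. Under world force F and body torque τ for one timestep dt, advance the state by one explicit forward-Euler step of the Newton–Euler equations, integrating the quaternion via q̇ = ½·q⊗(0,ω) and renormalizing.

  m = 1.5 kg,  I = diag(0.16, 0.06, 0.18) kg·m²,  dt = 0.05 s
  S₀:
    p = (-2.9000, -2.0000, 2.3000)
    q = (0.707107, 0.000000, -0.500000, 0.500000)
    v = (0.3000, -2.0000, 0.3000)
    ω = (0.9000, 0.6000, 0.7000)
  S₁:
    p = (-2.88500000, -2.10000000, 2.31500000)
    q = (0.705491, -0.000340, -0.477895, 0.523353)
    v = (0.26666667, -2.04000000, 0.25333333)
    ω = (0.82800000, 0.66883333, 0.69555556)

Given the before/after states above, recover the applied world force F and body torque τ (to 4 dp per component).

Δv = v₁−v₀ = (-0.03333333, -0.04000000, -0.04666667)
F = m·Δv/dt = (-1.0000, -1.2000, -1.4000)
rate change Δω = (-0.07200000, 0.06883333, -0.00444444)
gyro term ω₀×Iω₀ = (0.0504, -0.0126, -0.0540)
I·α + gyro = (-0.1800, 0.0700, -0.0700)

F = (-1.0000, -1.2000, -1.4000)
τ = (-0.1800, 0.0700, -0.0700)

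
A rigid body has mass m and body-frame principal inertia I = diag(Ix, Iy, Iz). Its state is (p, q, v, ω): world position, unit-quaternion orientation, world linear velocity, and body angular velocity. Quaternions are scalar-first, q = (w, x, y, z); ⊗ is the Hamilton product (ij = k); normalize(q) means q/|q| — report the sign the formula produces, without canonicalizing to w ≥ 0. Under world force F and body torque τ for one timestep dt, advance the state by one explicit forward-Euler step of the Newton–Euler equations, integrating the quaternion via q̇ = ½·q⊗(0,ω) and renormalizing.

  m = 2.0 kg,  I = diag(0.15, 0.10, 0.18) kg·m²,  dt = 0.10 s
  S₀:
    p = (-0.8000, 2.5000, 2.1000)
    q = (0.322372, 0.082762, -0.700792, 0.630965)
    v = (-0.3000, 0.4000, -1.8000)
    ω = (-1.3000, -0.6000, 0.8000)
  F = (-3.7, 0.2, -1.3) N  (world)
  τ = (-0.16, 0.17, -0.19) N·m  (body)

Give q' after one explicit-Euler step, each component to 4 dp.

Hamilton product q⊗(0,ω) = (-0.8176566, -0.6011382, -1.0798873, -0.7027892)
q + ½dt·q⊗(0,ω), renormalized = (0.2805, 0.0525, -0.7523, 0.5938)

q' = (0.2805, 0.0525, -0.7523, 0.5938)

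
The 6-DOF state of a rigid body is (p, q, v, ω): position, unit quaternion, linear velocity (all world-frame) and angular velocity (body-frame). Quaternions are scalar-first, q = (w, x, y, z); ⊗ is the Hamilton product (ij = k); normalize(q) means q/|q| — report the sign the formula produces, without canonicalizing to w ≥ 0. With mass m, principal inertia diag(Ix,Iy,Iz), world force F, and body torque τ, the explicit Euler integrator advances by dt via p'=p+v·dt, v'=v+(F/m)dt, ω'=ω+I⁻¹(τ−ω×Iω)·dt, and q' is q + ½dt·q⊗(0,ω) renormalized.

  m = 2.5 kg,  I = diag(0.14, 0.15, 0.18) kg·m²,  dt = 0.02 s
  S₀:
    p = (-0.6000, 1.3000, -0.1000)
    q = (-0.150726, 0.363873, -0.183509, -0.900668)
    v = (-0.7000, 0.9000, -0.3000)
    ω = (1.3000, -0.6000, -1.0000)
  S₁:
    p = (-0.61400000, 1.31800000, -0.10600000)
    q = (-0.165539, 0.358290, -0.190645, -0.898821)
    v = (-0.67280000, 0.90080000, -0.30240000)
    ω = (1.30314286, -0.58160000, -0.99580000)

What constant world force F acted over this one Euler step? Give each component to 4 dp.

v₁ − v₀ = (0.02720000, 0.00080000, -0.00240000)
F = m·Δv/dt = (3.4000, 0.1000, -0.3000)

F = (3.4000, 0.1000, -0.3000)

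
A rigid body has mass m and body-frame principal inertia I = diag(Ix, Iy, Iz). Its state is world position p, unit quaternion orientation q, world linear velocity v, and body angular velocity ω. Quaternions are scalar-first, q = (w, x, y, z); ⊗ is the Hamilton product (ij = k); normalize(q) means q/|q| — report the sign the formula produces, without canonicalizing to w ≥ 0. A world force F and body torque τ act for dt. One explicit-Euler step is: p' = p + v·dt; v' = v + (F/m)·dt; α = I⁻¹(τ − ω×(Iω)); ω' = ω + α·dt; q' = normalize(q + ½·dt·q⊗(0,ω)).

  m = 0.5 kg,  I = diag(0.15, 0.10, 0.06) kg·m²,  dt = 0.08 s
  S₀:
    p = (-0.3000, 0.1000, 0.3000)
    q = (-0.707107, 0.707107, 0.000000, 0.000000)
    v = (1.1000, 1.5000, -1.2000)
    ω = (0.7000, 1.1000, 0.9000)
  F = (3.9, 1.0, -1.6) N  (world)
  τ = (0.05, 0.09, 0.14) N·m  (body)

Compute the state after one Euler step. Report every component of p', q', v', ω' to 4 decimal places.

p' = (-0.2120, 0.2200, 0.2040)
q' = (-0.7255, 0.6859, -0.0565, 0.0056)
v' = (1.7240, 1.6600, -1.4560)
ω' = (0.7478, 1.1266, 1.1380)

linear accel F/m = (7.8000, 2.0000, -3.2000)
new position p' = (-0.2120, 0.2200, 0.2040)
v + (F/m)dt = (1.7240, 1.6600, -1.4560)
(τ − ω×Iω)/I = (0.5973, 0.3330, 2.9750)
ω' = ω + α·dt = (0.7478, 1.1266, 1.1380)
Hamilton product q⊗(0,ω) = (-0.4949749, -0.4949749, -1.4142140, 0.1414214)
q + ½dt·q⊗(0,ω), renormalized = (-0.7255, 0.6859, -0.0565, 0.0056)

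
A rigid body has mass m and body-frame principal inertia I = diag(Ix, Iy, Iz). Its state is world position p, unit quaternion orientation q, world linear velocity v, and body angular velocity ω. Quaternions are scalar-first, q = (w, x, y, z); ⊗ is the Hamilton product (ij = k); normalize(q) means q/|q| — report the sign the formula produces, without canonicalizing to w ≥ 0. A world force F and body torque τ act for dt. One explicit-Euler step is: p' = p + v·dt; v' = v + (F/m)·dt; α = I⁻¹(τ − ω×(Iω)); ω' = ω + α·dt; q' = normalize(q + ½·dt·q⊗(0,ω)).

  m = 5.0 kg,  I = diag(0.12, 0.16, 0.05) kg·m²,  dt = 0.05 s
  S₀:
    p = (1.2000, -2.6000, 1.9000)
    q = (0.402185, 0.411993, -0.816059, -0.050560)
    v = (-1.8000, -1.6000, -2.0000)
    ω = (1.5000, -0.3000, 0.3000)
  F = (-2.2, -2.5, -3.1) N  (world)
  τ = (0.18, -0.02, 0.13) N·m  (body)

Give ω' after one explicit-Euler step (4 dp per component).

ω' = (1.5709, -0.3161, 0.4480)

α = I⁻¹(τ − ω×Iω) = (1.4175, -0.3219, 2.9600)
ω + α·dt = (1.5709, -0.3161, 0.4480)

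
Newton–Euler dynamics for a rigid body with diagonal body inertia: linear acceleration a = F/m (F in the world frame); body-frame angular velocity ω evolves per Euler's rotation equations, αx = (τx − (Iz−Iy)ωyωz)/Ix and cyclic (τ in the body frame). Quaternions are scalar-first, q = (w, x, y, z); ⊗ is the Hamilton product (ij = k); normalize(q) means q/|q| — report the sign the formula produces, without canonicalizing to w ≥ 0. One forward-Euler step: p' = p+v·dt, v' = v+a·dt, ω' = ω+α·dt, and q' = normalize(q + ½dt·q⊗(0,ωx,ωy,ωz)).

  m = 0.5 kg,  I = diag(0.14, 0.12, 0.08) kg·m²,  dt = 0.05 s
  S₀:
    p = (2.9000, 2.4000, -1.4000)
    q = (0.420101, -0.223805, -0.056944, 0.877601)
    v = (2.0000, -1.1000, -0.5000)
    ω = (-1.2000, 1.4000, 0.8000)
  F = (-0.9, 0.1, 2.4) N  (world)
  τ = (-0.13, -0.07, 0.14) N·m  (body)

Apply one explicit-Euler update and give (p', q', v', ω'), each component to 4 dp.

p' = p + v·dt = (3.0000, 2.3450, -1.4250)
v + (F/m)dt = (1.9100, -1.0900, -0.2600)
gyro term ω×Iω = (-0.0448, -0.0576, 0.0336)
(τ − ω×Iω)/I = (-0.6086, -0.1033, 1.3300)
ω' = ω + α·dt = (-1.2304, 1.3948, 0.8665)
Hamilton product q⊗(0,ω) = (-0.8909252, -1.7783178, -0.2859358, -0.0455790)
updated quaternion q' = (0.3973, -0.2679, -0.0640, 0.8754)

p' = (3.0000, 2.3450, -1.4250)
q' = (0.3973, -0.2679, -0.0640, 0.8754)
v' = (1.9100, -1.0900, -0.2600)
ω' = (-1.2304, 1.3948, 0.8665)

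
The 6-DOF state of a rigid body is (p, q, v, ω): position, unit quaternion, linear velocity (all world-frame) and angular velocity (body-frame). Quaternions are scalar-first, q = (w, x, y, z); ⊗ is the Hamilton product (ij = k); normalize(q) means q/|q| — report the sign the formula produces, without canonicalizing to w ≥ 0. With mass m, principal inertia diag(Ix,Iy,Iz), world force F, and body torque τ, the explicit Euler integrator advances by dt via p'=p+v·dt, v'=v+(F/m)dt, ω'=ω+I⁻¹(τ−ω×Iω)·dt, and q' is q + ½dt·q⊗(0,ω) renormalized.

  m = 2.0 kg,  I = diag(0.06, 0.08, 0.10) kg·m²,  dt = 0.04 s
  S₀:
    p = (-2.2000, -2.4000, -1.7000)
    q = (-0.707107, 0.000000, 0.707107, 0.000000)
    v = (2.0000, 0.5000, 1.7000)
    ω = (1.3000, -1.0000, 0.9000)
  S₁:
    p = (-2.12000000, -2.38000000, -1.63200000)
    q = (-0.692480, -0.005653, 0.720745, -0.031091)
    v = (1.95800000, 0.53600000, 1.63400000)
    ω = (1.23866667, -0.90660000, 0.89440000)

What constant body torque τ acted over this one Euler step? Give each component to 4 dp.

τ = (-0.1100, 0.1400, -0.0400)

rate change Δω = (-0.06133333, 0.09340000, -0.00560000)
applied torque τ = (-0.1100, 0.1400, -0.0400)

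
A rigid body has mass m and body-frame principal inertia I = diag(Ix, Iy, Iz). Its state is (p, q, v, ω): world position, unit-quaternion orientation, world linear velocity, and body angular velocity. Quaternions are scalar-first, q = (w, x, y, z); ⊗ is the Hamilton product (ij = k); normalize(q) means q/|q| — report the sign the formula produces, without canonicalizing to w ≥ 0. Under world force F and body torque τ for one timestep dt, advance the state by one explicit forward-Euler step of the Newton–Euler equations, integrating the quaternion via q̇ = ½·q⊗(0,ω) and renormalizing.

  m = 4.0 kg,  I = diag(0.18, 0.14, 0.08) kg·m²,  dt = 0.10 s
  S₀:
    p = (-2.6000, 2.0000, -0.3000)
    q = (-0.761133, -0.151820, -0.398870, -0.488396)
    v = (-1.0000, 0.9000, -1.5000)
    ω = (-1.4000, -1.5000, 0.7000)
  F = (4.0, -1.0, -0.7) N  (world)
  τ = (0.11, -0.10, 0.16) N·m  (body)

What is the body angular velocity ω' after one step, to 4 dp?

precession coupling ω×(Iω) = (0.0630, -0.0980, -0.0840)
(τ − ω×Iω)/I = (0.2611, -0.0143, 3.0500)
ω' = ω + α·dt = (-1.3739, -1.5014, 1.0050)

ω' = (-1.3739, -1.5014, 1.0050)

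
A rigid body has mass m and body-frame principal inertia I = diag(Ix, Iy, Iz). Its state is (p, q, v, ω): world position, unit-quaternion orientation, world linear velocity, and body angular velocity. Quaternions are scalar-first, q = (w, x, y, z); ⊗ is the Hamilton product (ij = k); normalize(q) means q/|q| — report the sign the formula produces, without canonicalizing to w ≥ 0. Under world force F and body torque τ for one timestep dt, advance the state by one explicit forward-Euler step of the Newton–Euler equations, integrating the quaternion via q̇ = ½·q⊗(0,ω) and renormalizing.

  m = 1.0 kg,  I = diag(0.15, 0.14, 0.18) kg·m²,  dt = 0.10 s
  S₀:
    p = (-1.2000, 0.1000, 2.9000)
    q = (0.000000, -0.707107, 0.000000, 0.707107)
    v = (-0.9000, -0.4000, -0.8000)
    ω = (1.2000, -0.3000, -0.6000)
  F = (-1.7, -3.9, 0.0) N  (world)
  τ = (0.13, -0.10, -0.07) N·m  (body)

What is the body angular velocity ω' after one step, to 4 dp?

ω' = (1.2819, -0.3869, -0.6409)

(τ − ω×Iω)/I = (0.8187, -0.8686, -0.4089)
ω + α·dt = (1.2819, -0.3869, -0.6409)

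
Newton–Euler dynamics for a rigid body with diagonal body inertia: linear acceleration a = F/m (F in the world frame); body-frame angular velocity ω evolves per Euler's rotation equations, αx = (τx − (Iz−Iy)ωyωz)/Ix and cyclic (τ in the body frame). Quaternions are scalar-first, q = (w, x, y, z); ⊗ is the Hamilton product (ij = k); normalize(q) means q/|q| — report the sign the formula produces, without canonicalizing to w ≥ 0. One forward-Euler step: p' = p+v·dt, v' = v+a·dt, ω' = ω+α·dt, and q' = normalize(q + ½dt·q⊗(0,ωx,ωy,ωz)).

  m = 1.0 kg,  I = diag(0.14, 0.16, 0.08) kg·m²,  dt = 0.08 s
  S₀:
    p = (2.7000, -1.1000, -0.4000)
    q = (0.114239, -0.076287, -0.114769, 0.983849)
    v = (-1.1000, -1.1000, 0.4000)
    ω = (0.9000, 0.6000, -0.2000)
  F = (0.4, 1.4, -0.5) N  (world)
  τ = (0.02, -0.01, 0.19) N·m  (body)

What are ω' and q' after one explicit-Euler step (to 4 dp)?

ω' = (0.9059, 0.6004, -0.0208)
q' = (0.1275, -0.0948, -0.0771, 0.9843)

angular accel α = (0.0743, 0.0050, 2.2400)
new body rate ω' = (0.9059, 0.6004, -0.0208)
Hamilton product q⊗(0,ω) = (0.3342895, -0.4645405, 0.9387501, 0.0346721)
updated quaternion q' = (0.1275, -0.0948, -0.0771, 0.9843)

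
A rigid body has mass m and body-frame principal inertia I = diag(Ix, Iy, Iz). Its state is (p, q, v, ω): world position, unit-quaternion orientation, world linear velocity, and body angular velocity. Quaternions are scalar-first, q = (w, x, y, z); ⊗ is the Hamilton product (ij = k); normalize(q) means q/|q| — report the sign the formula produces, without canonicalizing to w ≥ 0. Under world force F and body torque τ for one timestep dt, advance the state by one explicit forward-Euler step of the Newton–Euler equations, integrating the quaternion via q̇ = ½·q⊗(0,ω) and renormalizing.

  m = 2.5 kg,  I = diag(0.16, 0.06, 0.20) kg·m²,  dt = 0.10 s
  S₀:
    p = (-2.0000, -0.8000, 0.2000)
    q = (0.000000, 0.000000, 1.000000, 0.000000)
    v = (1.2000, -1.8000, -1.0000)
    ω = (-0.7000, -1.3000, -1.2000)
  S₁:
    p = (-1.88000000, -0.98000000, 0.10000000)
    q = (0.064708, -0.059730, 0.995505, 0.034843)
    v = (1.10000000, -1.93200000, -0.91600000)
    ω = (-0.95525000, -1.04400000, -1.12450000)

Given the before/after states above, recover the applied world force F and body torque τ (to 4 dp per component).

rate change Δω = (-0.25525000, 0.25600000, 0.07550000)
gyro term ω₀×Iω₀ = (0.2184, -0.0336, -0.0910)
applied torque τ = (-0.1900, 0.1200, 0.0600)
velocity change Δv = (-0.10000000, -0.13200000, 0.08400000)
m·(v₁−v₀)/dt = (-2.5000, -3.3000, 2.1000)

F = (-2.5000, -3.3000, 2.1000)
τ = (-0.1900, 0.1200, 0.0600)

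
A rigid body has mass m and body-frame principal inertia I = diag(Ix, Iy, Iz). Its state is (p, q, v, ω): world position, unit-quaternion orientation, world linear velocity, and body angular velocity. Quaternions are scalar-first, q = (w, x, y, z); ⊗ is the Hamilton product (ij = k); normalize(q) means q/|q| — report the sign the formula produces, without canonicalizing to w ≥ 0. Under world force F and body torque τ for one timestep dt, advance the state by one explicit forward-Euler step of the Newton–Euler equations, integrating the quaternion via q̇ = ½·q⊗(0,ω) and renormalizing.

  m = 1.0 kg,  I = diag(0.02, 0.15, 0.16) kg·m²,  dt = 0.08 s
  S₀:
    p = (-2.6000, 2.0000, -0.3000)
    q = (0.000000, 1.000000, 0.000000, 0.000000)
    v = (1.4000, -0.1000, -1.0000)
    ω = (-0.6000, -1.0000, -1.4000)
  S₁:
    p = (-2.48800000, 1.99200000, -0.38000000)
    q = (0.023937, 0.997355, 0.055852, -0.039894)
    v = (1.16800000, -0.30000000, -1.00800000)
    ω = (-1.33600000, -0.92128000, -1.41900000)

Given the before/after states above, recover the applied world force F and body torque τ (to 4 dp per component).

Δv = v₁−v₀ = (-0.23200000, -0.20000000, -0.00800000)
m·(v₁−v₀)/dt = (-2.9000, -2.5000, -0.1000)
rate change Δω = (-0.73600000, 0.07872000, -0.01900000)
gyro term ω₀×Iω₀ = (0.0140, -0.1176, 0.0780)
I·α + gyro = (-0.1700, 0.0300, 0.0400)

F = (-2.9000, -2.5000, -0.1000)
τ = (-0.1700, 0.0300, 0.0400)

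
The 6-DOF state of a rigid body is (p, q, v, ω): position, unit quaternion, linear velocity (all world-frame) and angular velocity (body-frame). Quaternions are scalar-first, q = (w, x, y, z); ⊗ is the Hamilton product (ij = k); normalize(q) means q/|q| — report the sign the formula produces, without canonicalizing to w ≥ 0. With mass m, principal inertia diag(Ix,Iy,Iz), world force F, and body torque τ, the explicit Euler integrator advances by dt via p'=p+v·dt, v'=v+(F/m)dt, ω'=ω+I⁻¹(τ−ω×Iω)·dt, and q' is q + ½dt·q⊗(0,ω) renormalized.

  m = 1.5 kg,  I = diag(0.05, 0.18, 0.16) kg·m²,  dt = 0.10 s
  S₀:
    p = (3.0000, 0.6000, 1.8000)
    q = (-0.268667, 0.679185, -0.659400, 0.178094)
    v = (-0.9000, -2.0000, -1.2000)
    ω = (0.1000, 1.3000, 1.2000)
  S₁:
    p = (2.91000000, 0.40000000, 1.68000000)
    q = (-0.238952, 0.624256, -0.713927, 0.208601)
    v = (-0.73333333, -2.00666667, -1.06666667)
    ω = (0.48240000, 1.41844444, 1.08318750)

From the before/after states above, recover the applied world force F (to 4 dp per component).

F = (2.5000, -0.1000, 2.0000)

Δv = v₁−v₀ = (0.16666667, -0.00666667, 0.13333333)
applied force F = (2.5000, -0.1000, 2.0000)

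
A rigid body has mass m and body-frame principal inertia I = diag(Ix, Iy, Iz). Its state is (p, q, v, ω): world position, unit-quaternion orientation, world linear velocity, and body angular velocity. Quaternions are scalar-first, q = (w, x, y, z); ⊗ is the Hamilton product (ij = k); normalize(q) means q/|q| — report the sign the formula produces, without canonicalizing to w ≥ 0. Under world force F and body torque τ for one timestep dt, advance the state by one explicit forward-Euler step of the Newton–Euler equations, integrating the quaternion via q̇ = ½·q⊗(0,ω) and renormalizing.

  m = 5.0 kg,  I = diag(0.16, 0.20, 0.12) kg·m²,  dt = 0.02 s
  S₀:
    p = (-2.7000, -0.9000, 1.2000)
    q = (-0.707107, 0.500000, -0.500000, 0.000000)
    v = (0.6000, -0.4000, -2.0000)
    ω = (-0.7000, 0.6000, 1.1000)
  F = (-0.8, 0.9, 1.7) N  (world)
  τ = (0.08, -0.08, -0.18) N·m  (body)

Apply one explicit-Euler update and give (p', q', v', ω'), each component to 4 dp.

p' = (-2.6880, -0.9080, 1.1600)
q' = (-0.7005, 0.4994, -0.5097, -0.0083)
v' = (0.5968, -0.3964, -1.9932)
ω' = (-0.6834, 0.5951, 1.0728)

precession coupling ω×(Iω) = (-0.0528, -0.0308, -0.0168)
α = I⁻¹(τ − ω×Iω) = (0.8300, -0.2460, -1.3600)
ω + α·dt = (-0.6834, 0.5951, 1.0728)
q⊗(0,ω) = (0.6500000, -0.0550251, -0.9742642, -0.8278177)
q' = normalize(q + ½dt·q⊗(0,ω)) = (-0.7005, 0.4994, -0.5097, -0.0083)
a = (-0.1600, 0.1800, 0.3400)
p' = p + v·dt = (-2.6880, -0.9080, 1.1600)
v + (F/m)dt = (0.5968, -0.3964, -1.9932)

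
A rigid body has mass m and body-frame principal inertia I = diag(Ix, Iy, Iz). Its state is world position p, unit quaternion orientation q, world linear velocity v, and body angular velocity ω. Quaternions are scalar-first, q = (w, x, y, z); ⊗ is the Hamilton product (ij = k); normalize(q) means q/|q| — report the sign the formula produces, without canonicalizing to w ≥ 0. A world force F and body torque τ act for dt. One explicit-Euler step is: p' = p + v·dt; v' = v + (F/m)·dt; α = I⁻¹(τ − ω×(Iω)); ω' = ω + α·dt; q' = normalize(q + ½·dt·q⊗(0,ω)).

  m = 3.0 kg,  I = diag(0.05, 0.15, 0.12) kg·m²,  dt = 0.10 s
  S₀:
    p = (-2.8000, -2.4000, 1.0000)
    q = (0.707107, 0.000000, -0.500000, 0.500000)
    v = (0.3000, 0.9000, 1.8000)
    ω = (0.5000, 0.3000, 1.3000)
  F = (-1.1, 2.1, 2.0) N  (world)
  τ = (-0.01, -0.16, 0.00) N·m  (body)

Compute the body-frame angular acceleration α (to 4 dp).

α = (0.0340, -0.7633, -0.1250)

gyro term ω×Iω = (-0.0117, -0.0455, 0.0150)
α = I⁻¹(τ − ω×Iω) = (0.0340, -0.7633, -0.1250)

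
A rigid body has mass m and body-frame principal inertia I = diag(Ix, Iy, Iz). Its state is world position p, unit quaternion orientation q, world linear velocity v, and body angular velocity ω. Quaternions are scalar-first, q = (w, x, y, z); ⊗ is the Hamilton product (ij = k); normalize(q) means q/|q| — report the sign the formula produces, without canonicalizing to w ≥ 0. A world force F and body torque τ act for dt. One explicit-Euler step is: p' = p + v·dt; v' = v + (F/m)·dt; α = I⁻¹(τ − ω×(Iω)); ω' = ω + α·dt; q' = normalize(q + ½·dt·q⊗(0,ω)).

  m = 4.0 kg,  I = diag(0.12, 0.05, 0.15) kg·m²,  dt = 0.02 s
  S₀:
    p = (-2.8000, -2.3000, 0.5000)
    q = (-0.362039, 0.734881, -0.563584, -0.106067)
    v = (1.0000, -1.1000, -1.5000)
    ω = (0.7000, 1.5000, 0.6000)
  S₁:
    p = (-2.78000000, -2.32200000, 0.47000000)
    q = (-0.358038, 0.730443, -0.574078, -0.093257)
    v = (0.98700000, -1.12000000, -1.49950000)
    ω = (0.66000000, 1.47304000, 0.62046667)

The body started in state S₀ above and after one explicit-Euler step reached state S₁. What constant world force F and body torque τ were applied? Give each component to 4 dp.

Δv = v₁−v₀ = (-0.01300000, -0.02000000, 0.00050000)
applied force F = (-2.6000, -4.0000, 0.1000)
Δω = ω₁−ω₀ = (-0.04000000, -0.02696000, 0.02046667)
ω₀×(Iω₀) = (0.0900, -0.0126, -0.0735)
applied torque τ = (-0.1500, -0.0800, 0.0800)

F = (-2.6000, -4.0000, 0.1000)
τ = (-0.1500, -0.0800, 0.0800)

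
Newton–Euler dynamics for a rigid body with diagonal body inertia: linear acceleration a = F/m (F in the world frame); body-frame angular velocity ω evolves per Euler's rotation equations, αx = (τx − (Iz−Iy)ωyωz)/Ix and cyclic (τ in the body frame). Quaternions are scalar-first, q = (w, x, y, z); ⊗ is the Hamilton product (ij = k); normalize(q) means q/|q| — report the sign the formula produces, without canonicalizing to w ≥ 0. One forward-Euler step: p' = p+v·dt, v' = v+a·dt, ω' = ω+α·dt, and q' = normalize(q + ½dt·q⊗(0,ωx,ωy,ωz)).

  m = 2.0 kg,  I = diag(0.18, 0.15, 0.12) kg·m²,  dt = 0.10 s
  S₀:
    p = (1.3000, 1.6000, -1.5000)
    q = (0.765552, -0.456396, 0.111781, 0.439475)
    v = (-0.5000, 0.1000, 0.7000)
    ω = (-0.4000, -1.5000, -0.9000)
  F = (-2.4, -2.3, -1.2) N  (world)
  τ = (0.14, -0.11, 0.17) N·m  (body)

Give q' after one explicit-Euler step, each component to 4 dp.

q' = (0.7814, -0.4420, 0.0249, 0.4397)

q⊗(0,ω) = (0.3806406, 0.2523888, -1.7348744, 0.0403096)
updated quaternion q' = (0.7814, -0.4420, 0.0249, 0.4397)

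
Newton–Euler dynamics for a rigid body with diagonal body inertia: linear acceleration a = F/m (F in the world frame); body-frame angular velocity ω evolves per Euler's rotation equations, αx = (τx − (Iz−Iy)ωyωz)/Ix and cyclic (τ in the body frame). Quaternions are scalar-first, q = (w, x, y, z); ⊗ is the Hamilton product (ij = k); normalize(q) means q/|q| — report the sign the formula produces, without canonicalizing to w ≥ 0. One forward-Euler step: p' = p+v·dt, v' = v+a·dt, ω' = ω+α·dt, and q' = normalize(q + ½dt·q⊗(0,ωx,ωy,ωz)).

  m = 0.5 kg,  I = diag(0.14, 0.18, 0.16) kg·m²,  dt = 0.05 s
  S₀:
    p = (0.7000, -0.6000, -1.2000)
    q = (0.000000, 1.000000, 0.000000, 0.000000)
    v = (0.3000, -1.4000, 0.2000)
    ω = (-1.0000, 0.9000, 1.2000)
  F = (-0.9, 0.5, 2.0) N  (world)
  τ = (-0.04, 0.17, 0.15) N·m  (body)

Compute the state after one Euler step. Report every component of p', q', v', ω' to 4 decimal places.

gyro term ω×Iω = (-0.0216, 0.0240, -0.0360)
α = I⁻¹(τ − ω×Iω) = (-0.1314, 0.8111, 1.1625)
ω' = ω + α·dt = (-1.0066, 0.9406, 1.2581)
q⊗(0,ω) = (1.0000000, 0.0000000, -1.2000000, 0.9000000)
q' = normalize(q + ½dt·q⊗(0,ω)) = (0.0250, 0.9990, -0.0300, 0.0225)
new position p' = (0.7150, -0.6700, -1.1900)
v' = v + a·dt = (0.2100, -1.3500, 0.4000)

p' = (0.7150, -0.6700, -1.1900)
q' = (0.0250, 0.9990, -0.0300, 0.0225)
v' = (0.2100, -1.3500, 0.4000)
ω' = (-1.0066, 0.9406, 1.2581)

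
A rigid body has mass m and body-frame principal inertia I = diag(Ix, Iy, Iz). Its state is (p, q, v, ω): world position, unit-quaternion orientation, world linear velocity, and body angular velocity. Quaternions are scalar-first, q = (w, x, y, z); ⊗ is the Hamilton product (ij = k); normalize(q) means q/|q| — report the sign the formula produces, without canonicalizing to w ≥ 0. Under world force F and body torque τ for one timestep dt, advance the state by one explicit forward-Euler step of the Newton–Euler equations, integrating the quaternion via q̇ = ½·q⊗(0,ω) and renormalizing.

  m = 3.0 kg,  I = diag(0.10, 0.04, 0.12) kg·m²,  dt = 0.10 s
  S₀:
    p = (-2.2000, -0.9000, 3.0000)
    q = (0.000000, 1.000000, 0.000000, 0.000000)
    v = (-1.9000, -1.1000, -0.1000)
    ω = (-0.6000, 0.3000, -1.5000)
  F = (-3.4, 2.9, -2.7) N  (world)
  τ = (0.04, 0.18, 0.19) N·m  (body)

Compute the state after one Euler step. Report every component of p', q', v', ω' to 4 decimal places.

p' = (-2.3900, -1.0100, 2.9900)
q' = (0.0299, 0.9966, 0.0747, 0.0149)
v' = (-2.0133, -1.0033, -0.1900)
ω' = (-0.5240, 0.7950, -1.3507)

a = (-1.1333, 0.9667, -0.9000)
p' = p + v·dt = (-2.3900, -1.0100, 2.9900)
v' = v + a·dt = (-2.0133, -1.0033, -0.1900)
ω×(Iω) gyroscopic = (-0.0360, -0.0180, 0.0108)
(τ − ω×Iω)/I = (0.7600, 4.9500, 1.4933)
new body rate ω' = (-0.5240, 0.7950, -1.3507)
2q̇ = q⊗(0,ω) = (0.6000000, 0.0000000, 1.5000000, 0.3000000)
q + ½dt·q⊗(0,ω), renormalized = (0.0299, 0.9966, 0.0747, 0.0149)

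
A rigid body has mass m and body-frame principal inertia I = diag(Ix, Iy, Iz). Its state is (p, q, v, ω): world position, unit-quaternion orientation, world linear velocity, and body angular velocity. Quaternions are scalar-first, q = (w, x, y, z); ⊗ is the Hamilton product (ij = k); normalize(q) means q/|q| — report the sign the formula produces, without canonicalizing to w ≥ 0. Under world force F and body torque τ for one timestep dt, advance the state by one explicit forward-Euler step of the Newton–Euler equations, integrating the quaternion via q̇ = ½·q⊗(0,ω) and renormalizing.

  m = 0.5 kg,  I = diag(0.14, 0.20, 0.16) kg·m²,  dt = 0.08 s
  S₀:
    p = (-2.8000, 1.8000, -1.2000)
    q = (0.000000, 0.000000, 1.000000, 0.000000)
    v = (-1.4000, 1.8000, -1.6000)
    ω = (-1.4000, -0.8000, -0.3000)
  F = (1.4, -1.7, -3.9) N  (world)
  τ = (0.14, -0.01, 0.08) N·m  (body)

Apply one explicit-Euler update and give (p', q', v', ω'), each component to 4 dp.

linear accel F/m = (2.8000, -3.4000, -7.8000)
p' = p + v·dt = (-2.9120, 1.9440, -1.3280)
new velocity v' = (-1.1760, 1.5280, -2.2240)
α = I⁻¹(τ − ω×Iω) = (1.0686, -0.0080, 0.0800)
ω' = ω + α·dt = (-1.3145, -0.8006, -0.2936)
2q̇ = q⊗(0,ω) = (0.8000000, -0.3000000, 0.0000000, 1.4000000)
q' = normalize(q + ½dt·q⊗(0,ω)) = (0.0319, -0.0120, 0.9979, 0.0559)

p' = (-2.9120, 1.9440, -1.3280)
q' = (0.0319, -0.0120, 0.9979, 0.0559)
v' = (-1.1760, 1.5280, -2.2240)
ω' = (-1.3145, -0.8006, -0.2936)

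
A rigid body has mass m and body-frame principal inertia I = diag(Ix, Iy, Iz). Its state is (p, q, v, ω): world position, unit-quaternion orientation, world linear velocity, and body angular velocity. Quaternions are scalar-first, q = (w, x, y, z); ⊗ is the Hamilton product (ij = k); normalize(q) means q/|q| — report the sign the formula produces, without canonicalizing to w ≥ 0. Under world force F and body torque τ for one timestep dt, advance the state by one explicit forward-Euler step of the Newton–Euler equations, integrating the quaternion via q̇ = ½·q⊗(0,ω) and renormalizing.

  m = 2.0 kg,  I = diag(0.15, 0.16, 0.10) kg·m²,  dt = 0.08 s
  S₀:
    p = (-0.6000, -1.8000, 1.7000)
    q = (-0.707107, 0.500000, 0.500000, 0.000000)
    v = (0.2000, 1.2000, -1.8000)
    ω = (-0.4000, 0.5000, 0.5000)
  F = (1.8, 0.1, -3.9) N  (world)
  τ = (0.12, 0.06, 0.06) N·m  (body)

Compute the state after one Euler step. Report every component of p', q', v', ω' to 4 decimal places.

p' = (-0.5840, -1.7040, 1.5560)
q' = (-0.7087, 0.5210, 0.4756, 0.0039)
v' = (0.2720, 1.2040, -1.9560)
ω' = (-0.3280, 0.5350, 0.5496)

precession coupling ω×(Iω) = (-0.0150, -0.0100, -0.0020)
α = I⁻¹(τ − ω×Iω) = (0.9000, 0.4375, 0.6200)
ω + α·dt = (-0.3280, 0.5350, 0.5496)
q⊗(0,ω) = (-0.0500000, 0.5328428, -0.6035535, 0.0964465)
updated quaternion q' = (-0.7087, 0.5210, 0.4756, 0.0039)
a = (0.9000, 0.0500, -1.9500)
p' = p + v·dt = (-0.5840, -1.7040, 1.5560)
new velocity v' = (0.2720, 1.2040, -1.9560)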